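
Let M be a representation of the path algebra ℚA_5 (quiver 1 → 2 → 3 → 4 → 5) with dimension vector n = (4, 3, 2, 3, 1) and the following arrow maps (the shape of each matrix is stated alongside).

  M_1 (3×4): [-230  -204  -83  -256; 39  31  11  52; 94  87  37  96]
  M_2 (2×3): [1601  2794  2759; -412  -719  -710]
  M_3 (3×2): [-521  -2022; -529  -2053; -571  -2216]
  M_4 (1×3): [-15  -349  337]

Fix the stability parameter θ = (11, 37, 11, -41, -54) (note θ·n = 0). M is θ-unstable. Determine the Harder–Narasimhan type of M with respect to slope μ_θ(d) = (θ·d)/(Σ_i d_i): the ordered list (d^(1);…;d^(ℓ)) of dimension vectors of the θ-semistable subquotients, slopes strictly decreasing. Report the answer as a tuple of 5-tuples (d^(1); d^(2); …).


Via rank(M_{q-1}∘⋯∘M_p): M ≅ I[1,1], I[1,2], I[1,4], I[1,5], I[4,4].
μ_θ-semistable layers: μ^(1)=37; μ^(2)=11; μ^(3)=9/2; μ^(4)=-36/5; μ^(5)=-41

((0, 1, 0, 0, 0); (2, 0, 0, 0, 0); (1, 1, 1, 1, 0); (1, 1, 1, 1, 1); (0, 0, 0, 1, 0))


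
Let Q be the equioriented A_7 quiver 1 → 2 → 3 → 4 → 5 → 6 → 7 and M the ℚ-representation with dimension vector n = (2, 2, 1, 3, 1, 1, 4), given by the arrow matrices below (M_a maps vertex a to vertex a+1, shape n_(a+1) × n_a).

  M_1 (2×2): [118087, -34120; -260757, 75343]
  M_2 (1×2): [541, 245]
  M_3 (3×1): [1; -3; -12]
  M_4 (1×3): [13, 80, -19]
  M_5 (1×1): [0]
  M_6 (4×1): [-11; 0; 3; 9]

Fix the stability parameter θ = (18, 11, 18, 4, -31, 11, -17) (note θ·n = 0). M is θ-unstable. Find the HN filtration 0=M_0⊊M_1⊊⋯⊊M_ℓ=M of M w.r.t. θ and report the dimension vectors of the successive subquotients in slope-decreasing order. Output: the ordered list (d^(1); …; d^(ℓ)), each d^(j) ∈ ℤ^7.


Via rank(M_{q-1}∘⋯∘M_p): M ≅ I[1,2], I[1,5], I[4,4]^2, I[6,7], I[7,7]^3.
μ_θ-semistable layers: μ^(1)=29/2; μ^(2)=4; μ^(3)=-3; μ^(4)=-17

((1, 1, 0, 0, 0, 0, 0); (1, 1, 1, 3, 1, 0, 0); (0, 0, 0, 0, 0, 1, 1); (0, 0, 0, 0, 0, 0, 3))


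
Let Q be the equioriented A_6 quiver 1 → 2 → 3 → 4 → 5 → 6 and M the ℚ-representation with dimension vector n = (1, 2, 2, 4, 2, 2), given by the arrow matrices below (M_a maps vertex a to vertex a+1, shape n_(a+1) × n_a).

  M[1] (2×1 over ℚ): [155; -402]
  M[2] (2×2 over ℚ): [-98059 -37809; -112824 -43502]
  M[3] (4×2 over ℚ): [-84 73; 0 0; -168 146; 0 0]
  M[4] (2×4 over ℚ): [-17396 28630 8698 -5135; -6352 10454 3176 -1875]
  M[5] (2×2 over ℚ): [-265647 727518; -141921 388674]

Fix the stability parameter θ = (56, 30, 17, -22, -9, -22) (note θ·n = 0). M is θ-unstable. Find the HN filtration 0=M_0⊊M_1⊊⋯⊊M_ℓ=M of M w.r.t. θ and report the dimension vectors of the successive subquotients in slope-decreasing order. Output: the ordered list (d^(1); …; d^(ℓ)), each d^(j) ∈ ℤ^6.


Interval decomposition of M: I[1,3], I[2,4], I[4,4], I[4,5], I[4,6], I[6,6].
HN type (ℓ=5): μ^(1)=103/3; μ^(2)=25/3; μ^(3)=-9; μ^(4)=-31/2; μ^(5)=-22

((1, 1, 1, 0, 0, 0); (0, 1, 1, 1, 0, 0); (0, 0, 0, 0, 1, 0); (0, 0, 0, 0, 1, 1); (0, 0, 0, 3, 0, 1))


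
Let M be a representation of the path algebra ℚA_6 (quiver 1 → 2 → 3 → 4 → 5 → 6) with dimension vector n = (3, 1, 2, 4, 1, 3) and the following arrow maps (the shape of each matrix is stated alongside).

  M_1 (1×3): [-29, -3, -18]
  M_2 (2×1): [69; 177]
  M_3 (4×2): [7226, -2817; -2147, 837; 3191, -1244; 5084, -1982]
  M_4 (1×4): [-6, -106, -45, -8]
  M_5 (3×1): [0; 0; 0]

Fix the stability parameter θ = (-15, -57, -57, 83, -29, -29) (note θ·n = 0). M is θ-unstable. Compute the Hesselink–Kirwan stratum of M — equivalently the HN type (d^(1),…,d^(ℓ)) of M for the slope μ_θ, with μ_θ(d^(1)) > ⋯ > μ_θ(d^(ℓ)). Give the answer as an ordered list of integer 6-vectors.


Interval decomposition of M: I[1,1]^2, I[1,5], I[3,4], I[4,4]^2, I[6,6]^3.
HN type (ℓ=6): μ^(1)=83; μ^(2)=27; μ^(3)=-15; μ^(4)=-29; μ^(5)=-43; μ^(6)=-57

((0, 0, 0, 3, 0, 0); (0, 0, 0, 1, 1, 0); (2, 0, 0, 0, 0, 0); (0, 0, 0, 0, 0, 3); (1, 1, 1, 0, 0, 0); (0, 0, 1, 0, 0, 0))


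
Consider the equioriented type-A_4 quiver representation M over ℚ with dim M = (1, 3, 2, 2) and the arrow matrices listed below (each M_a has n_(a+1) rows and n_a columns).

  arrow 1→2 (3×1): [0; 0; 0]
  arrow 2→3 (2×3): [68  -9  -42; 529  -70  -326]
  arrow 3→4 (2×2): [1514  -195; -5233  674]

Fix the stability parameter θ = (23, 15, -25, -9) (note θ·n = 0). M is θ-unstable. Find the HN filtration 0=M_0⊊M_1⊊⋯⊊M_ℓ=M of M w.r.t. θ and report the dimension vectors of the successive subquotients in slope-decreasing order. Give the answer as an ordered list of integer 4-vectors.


Interval decomposition of M: I[1,1], I[2,2], I[2,4]^2.
HN type (ℓ=3): μ^(1)=23; μ^(2)=15; μ^(3)=-19/3

((1, 0, 0, 0); (0, 1, 0, 0); (0, 2, 2, 2))


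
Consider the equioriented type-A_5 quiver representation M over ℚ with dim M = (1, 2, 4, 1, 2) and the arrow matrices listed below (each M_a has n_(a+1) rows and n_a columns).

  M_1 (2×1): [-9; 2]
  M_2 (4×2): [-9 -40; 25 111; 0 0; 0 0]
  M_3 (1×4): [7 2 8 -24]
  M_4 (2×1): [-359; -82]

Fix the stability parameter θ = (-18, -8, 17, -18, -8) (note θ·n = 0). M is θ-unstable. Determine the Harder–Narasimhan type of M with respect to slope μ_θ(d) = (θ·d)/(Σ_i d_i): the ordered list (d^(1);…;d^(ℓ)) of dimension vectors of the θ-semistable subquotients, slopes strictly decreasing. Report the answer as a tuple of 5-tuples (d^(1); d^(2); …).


Barcode: M ≅ I[1,5], I[2,3], I[3,3]^2, I[5,5]. HN layers by μ_θ (4 steps, strictly decreasing):
  μ^(1)=17; μ^(2)=-3; μ^(3)=-8; μ^(4)=-18

((0, 0, 3, 0, 0); (0, 0, 1, 1, 1); (0, 2, 0, 0, 1); (1, 0, 0, 0, 0))


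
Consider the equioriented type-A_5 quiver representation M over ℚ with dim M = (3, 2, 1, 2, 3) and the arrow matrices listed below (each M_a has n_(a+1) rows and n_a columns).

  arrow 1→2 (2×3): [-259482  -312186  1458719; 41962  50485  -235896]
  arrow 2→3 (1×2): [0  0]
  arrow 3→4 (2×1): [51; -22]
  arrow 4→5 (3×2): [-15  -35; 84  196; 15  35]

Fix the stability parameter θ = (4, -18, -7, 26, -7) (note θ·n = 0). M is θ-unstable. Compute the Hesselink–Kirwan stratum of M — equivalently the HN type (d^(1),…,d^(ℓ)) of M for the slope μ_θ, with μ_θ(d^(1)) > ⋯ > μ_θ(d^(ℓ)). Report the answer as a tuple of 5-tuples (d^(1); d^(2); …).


Barcode: M ≅ I[1,1], I[1,2]^2, I[3,5], I[4,4], I[5,5]^2. HN layers by μ_θ (4 steps, strictly decreasing):
  μ^(1)=26; μ^(2)=19/2; μ^(3)=4; μ^(4)=-7

((0, 0, 0, 1, 0); (0, 0, 0, 1, 1); (1, 0, 0, 0, 0); (2, 2, 1, 0, 2))


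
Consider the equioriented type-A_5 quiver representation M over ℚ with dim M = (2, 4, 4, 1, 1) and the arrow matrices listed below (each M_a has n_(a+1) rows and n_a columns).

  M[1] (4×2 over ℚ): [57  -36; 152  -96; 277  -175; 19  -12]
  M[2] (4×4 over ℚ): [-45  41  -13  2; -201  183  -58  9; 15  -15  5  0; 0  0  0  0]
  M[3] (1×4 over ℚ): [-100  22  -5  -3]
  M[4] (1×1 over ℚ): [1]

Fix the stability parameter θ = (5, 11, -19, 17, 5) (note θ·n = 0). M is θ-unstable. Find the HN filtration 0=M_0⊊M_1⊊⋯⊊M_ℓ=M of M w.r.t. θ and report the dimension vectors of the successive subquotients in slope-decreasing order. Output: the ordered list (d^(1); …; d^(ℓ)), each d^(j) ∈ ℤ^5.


Barcode: M ≅ I[1,2], I[1,5], I[2,2], I[2,3], I[3,3]^2. HN layers by μ_θ (5 steps, strictly decreasing):
  μ^(1)=11; μ^(2)=5; μ^(3)=-1; μ^(4)=-4; μ^(5)=-19

((0, 2, 0, 1, 1); (1, 0, 0, 0, 0); (1, 1, 1, 0, 0); (0, 1, 1, 0, 0); (0, 0, 2, 0, 0))


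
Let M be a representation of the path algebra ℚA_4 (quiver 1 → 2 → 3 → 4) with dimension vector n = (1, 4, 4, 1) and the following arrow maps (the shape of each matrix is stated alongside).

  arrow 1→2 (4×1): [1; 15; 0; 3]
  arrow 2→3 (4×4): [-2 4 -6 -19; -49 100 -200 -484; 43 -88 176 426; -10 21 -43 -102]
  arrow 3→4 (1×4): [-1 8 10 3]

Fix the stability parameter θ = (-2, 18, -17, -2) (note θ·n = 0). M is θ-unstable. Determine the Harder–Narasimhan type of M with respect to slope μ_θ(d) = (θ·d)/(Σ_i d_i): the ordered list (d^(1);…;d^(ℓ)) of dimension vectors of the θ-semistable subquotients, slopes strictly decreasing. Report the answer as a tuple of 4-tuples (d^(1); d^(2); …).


Via rank(M_{q-1}∘⋯∘M_p): M ≅ I[1,4], I[2,2], I[2,3]^2, I[3,3].
μ_θ-semistable layers: μ^(1)=18; μ^(2)=1/2; μ^(3)=-1/3; μ^(4)=-2; μ^(5)=-17

((0, 1, 0, 0); (0, 2, 2, 0); (0, 1, 1, 1); (1, 0, 0, 0); (0, 0, 1, 0))


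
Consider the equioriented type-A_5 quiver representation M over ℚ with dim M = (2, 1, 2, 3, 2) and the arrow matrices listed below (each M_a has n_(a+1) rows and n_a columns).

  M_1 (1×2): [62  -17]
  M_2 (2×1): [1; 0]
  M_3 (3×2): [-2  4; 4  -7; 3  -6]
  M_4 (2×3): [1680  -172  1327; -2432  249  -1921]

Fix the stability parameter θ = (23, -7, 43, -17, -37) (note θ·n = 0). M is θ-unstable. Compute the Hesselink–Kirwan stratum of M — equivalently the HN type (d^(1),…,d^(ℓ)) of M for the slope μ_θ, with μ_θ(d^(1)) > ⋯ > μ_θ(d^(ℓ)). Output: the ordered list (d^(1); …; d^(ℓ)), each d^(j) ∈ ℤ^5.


Interval decomposition of M: I[1,1], I[1,5], I[3,5], I[4,4].
HN type (ℓ=4): μ^(1)=23; μ^(2)=1; μ^(3)=-11/3; μ^(4)=-17

((1, 0, 0, 0, 0); (1, 1, 1, 1, 1); (0, 0, 1, 1, 1); (0, 0, 0, 1, 0))


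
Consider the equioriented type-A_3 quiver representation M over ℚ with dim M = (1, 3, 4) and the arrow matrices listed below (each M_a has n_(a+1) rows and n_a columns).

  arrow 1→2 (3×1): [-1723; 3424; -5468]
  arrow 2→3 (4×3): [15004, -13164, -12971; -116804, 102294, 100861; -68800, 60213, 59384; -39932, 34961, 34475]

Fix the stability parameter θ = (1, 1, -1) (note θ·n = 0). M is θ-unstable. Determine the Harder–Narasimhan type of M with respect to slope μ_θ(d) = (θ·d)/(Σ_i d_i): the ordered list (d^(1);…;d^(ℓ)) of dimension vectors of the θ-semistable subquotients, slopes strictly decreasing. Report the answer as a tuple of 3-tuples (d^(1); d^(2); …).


Barcode: M ≅ I[1,2], I[2,3]^2, I[3,3]^2. HN layers by μ_θ (3 steps, strictly decreasing):
  μ^(1)=1; μ^(2)=0; μ^(3)=-1

((1, 1, 0); (0, 2, 2); (0, 0, 2))


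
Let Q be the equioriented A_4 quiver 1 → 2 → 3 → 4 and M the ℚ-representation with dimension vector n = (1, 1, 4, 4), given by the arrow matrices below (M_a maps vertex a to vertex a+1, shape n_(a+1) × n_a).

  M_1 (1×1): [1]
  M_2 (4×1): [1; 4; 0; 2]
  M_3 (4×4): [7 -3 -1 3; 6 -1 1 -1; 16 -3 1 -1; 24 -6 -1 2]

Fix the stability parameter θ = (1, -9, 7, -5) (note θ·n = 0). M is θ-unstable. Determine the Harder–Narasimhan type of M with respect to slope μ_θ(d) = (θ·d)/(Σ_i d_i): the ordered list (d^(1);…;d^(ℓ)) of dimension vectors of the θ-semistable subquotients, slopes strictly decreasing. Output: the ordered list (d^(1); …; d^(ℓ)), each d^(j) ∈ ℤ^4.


Barcode: M ≅ I[1,4], I[3,4]^3. HN layers by μ_θ (2 steps, strictly decreasing):
  μ^(1)=1; μ^(2)=-4

((0, 0, 4, 4); (1, 1, 0, 0))


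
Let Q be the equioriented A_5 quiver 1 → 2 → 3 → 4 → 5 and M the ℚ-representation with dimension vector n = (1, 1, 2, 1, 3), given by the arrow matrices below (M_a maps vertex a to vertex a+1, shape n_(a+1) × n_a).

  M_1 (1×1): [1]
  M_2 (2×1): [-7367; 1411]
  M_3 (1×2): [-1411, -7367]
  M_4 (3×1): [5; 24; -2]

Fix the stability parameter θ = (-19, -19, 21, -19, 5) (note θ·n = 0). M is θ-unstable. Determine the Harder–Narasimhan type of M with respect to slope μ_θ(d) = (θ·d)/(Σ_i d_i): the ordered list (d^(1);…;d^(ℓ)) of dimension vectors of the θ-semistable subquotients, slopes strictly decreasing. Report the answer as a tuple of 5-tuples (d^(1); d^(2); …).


Barcode: M ≅ I[1,3], I[3,5], I[5,5]^2. HN layers by μ_θ (4 steps, strictly decreasing):
  μ^(1)=21; μ^(2)=5; μ^(3)=1; μ^(4)=-19

((0, 0, 1, 0, 0); (0, 0, 0, 0, 3); (0, 0, 1, 1, 0); (1, 1, 0, 0, 0))


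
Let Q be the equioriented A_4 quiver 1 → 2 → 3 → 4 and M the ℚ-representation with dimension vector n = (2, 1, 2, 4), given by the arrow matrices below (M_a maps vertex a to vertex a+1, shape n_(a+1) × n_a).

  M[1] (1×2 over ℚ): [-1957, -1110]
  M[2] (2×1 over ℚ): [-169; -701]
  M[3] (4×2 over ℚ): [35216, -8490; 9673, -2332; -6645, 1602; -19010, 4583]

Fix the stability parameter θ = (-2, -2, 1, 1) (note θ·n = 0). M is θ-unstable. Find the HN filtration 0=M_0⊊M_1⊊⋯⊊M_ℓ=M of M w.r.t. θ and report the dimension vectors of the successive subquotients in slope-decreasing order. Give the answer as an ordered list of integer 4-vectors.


Via rank(M_{q-1}∘⋯∘M_p): M ≅ I[1,1], I[1,4], I[3,4], I[4,4]^2.
μ_θ-semistable layers: μ^(1)=1; μ^(2)=-2

((0, 0, 2, 4); (2, 1, 0, 0))


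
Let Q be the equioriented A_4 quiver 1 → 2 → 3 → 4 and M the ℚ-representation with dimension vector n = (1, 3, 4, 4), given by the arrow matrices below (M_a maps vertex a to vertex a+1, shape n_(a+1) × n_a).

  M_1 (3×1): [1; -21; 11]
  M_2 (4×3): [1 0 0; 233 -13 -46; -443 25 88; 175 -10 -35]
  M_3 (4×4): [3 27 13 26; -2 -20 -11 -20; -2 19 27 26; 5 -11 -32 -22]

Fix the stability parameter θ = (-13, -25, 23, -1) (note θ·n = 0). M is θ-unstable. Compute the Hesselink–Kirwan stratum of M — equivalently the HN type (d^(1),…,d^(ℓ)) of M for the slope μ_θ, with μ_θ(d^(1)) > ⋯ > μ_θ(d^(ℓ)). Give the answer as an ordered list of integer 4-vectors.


Interval decomposition of M: I[1,4], I[2,3], I[2,4], I[3,4], I[4,4].
HN type (ℓ=5): μ^(1)=23; μ^(2)=11; μ^(3)=-1; μ^(4)=-19; μ^(5)=-25

((0, 0, 1, 0); (0, 0, 3, 3); (0, 0, 0, 1); (1, 1, 0, 0); (0, 2, 0, 0))


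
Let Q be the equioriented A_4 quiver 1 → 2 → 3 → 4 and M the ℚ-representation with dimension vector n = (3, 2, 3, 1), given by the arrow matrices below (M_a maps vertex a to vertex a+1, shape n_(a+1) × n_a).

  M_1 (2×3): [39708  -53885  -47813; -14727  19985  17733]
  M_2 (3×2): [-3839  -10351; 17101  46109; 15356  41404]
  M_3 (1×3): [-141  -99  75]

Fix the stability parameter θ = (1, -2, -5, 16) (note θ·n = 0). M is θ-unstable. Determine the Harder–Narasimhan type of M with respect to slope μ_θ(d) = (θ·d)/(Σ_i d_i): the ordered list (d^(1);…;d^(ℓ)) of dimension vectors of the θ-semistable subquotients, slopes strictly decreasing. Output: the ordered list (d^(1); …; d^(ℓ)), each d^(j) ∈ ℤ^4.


Via rank(M_{q-1}∘⋯∘M_p): M ≅ I[1,1], I[1,2], I[1,3], I[3,3], I[3,4].
μ_θ-semistable layers: μ^(1)=16; μ^(2)=1; μ^(3)=-1/2; μ^(4)=-2; μ^(5)=-5

((0, 0, 0, 1); (1, 0, 0, 0); (1, 1, 0, 0); (1, 1, 1, 0); (0, 0, 2, 0))


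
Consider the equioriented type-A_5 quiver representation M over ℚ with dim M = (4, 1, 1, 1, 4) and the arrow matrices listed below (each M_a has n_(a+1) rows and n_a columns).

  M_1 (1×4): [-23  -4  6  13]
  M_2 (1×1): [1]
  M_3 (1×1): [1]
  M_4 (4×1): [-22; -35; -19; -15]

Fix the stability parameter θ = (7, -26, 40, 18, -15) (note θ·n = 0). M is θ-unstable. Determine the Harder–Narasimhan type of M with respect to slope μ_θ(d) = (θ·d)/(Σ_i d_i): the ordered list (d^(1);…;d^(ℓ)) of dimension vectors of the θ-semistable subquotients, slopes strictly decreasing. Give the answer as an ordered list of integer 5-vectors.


Barcode: M ≅ I[1,1]^3, I[1,5], I[5,5]^3. HN layers by μ_θ (4 steps, strictly decreasing):
  μ^(1)=43/3; μ^(2)=7; μ^(3)=-19/2; μ^(4)=-15

((0, 0, 1, 1, 1); (3, 0, 0, 0, 0); (1, 1, 0, 0, 0); (0, 0, 0, 0, 3))


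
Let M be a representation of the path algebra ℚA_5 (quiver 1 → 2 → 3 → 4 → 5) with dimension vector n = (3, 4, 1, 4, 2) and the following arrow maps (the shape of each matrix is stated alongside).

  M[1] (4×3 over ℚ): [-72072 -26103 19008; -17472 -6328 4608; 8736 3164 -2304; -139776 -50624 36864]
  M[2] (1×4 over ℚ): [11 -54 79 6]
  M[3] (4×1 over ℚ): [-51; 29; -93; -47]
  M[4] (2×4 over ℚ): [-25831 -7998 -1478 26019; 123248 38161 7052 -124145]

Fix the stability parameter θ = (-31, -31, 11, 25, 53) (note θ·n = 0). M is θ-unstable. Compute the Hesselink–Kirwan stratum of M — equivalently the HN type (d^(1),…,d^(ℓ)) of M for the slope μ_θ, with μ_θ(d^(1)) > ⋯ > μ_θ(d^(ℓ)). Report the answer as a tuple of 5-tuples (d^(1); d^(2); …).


Interval decomposition of M: I[1,1]^2, I[1,4], I[2,2]^3, I[4,4], I[4,5]^2.
HN type (ℓ=4): μ^(1)=53; μ^(2)=25; μ^(3)=11; μ^(4)=-31

((0, 0, 0, 0, 2); (0, 0, 0, 4, 0); (0, 0, 1, 0, 0); (3, 4, 0, 0, 0))


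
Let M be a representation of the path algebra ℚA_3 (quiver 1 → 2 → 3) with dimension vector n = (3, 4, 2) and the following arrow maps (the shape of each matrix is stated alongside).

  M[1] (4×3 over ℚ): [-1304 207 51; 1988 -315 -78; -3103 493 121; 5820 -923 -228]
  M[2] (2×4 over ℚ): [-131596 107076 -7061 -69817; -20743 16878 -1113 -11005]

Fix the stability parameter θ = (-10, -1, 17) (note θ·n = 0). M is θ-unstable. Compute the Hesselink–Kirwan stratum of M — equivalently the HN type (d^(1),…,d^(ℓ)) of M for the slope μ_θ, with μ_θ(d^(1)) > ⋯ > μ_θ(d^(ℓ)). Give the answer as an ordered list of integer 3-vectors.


Interval decomposition of M: I[1,2], I[1,3]^2, I[2,2].
HN type (ℓ=3): μ^(1)=17; μ^(2)=-1; μ^(3)=-10

((0, 0, 2); (0, 4, 0); (3, 0, 0))


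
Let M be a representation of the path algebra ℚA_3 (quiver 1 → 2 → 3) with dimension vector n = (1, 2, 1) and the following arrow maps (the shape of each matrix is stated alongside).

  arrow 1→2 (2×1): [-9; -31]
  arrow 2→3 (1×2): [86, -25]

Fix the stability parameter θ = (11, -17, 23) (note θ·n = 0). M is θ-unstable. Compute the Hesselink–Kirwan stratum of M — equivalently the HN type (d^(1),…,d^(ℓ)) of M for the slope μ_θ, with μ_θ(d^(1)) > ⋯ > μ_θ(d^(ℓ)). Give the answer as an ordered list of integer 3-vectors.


Interval decomposition of M: I[1,3], I[2,2].
HN type (ℓ=3): μ^(1)=23; μ^(2)=-3; μ^(3)=-17

((0, 0, 1); (1, 1, 0); (0, 1, 0))


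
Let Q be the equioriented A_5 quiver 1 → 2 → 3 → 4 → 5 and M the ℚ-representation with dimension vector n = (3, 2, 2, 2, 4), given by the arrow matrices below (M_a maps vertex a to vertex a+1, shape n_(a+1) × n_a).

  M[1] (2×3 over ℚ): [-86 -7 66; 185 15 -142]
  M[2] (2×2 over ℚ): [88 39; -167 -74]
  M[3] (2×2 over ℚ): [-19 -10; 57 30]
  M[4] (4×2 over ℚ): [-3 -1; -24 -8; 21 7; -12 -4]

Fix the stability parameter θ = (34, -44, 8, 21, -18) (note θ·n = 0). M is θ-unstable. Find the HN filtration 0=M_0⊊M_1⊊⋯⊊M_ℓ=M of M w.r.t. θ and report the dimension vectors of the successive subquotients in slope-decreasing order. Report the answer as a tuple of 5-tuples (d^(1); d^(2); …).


Barcode: M ≅ I[1,1], I[1,3], I[1,4], I[4,5], I[5,5]^3. HN layers by μ_θ (6 steps, strictly decreasing):
  μ^(1)=34; μ^(2)=21; μ^(3)=8; μ^(4)=3/2; μ^(5)=-5; μ^(6)=-18

((1, 0, 0, 0, 0); (0, 0, 0, 1, 0); (0, 0, 2, 0, 0); (0, 0, 0, 1, 1); (2, 2, 0, 0, 0); (0, 0, 0, 0, 3))


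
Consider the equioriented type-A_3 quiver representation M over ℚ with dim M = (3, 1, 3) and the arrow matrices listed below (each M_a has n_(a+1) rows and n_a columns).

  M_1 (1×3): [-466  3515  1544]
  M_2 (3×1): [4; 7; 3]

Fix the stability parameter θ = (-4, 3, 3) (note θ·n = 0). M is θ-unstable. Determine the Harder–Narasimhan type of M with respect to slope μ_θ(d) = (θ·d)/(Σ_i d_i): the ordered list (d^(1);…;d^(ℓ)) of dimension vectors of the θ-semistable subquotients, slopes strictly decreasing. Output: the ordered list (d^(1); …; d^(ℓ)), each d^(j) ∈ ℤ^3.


Via rank(M_{q-1}∘⋯∘M_p): M ≅ I[1,1]^2, I[1,3], I[3,3]^2.
μ_θ-semistable layers: μ^(1)=3; μ^(2)=-4

((0, 1, 3); (3, 0, 0))


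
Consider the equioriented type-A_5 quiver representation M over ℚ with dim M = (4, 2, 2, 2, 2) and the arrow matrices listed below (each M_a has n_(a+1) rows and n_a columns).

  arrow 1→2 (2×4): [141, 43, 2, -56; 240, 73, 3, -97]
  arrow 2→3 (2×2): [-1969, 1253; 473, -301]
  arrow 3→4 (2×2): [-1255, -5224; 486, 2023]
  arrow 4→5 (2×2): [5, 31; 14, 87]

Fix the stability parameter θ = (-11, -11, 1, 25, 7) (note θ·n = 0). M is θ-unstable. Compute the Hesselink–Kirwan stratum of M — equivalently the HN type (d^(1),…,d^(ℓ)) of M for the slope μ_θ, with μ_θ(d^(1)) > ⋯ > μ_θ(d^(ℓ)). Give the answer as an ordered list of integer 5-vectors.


Barcode: M ≅ I[1,1]^2, I[1,2], I[1,5], I[3,5]. HN layers by μ_θ (3 steps, strictly decreasing):
  μ^(1)=16; μ^(2)=1; μ^(3)=-11

((0, 0, 0, 2, 2); (0, 0, 2, 0, 0); (4, 2, 0, 0, 0))


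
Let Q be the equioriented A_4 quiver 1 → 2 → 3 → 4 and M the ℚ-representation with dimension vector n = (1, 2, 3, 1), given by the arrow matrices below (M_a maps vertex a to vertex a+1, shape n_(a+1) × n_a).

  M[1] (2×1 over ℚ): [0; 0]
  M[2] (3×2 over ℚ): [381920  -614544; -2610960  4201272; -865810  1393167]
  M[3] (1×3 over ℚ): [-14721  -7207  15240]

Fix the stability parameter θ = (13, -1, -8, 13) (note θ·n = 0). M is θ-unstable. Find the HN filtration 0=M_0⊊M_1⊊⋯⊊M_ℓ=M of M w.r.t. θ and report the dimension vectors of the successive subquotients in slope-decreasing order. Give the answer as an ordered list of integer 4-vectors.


Interval decomposition of M: I[1,1], I[2,2], I[2,3], I[3,3], I[3,4].
HN type (ℓ=4): μ^(1)=13; μ^(2)=-1; μ^(3)=-9/2; μ^(4)=-8

((1, 0, 0, 1); (0, 1, 0, 0); (0, 1, 1, 0); (0, 0, 2, 0))


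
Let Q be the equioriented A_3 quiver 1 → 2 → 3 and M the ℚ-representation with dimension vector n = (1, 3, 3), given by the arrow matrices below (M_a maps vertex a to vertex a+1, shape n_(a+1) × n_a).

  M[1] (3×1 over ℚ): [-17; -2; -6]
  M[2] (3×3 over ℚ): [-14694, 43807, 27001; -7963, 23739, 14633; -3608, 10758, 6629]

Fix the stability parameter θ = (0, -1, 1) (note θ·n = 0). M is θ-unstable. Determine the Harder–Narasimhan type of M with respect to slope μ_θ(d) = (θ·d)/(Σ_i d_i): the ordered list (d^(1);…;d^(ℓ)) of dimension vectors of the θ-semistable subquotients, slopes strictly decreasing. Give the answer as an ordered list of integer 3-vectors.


Via rank(M_{q-1}∘⋯∘M_p): M ≅ I[1,3], I[2,3]^2.
μ_θ-semistable layers: μ^(1)=1; μ^(2)=-1/2; μ^(3)=-1

((0, 0, 3); (1, 1, 0); (0, 2, 0))


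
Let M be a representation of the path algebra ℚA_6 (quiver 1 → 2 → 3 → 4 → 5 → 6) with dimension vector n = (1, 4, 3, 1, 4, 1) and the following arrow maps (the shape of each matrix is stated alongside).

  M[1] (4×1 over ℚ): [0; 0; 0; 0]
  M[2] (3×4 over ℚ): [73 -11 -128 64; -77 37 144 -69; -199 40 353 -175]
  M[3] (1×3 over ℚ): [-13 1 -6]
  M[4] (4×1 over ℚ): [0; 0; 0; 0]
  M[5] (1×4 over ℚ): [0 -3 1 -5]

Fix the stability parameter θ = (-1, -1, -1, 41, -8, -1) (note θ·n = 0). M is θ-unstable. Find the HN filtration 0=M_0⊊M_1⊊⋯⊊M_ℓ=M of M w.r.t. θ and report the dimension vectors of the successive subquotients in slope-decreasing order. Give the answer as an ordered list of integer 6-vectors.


Barcode: M ≅ I[1,1], I[2,2], I[2,3]^2, I[2,4], I[5,5]^3, I[5,6]. HN layers by μ_θ (3 steps, strictly decreasing):
  μ^(1)=41; μ^(2)=-1; μ^(3)=-8

((0, 0, 0, 1, 0, 0); (1, 4, 3, 0, 0, 1); (0, 0, 0, 0, 4, 0))


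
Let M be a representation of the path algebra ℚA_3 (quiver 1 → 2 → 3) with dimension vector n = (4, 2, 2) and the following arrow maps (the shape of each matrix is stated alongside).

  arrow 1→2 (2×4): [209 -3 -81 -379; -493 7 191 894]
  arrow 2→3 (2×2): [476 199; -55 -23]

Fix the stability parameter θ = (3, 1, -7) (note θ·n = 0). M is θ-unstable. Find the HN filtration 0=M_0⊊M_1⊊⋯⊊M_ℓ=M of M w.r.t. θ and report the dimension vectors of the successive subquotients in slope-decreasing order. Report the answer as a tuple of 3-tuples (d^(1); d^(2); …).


Barcode: M ≅ I[1,1]^2, I[1,3]^2. HN layers by μ_θ (2 steps, strictly decreasing):
  μ^(1)=3; μ^(2)=-1

((2, 0, 0); (2, 2, 2))


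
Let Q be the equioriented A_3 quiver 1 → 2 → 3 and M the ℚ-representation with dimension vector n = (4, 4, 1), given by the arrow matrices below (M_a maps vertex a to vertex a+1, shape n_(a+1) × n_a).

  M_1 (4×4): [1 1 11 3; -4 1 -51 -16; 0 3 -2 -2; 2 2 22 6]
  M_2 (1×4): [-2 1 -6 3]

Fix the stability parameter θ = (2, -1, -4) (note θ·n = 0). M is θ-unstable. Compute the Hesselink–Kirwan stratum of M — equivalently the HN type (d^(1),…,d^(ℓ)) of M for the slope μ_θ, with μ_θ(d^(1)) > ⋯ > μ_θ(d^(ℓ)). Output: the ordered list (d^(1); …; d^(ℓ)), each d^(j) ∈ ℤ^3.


Via rank(M_{q-1}∘⋯∘M_p): M ≅ I[1,1], I[1,2]^2, I[1,3], I[2,2].
μ_θ-semistable layers: μ^(1)=2; μ^(2)=1/2; μ^(3)=-1

((1, 0, 0); (2, 2, 0); (1, 2, 1))


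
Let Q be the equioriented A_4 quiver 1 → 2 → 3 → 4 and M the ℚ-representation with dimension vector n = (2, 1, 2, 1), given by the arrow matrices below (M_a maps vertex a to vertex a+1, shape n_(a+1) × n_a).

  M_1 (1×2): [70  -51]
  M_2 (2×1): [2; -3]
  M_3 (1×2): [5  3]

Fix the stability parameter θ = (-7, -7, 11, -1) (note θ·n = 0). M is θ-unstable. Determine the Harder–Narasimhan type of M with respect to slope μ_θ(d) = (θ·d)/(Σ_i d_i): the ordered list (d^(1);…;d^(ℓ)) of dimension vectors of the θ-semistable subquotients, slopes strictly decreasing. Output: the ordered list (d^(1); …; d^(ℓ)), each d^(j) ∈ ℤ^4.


Interval decomposition of M: I[1,1], I[1,4], I[3,3].
HN type (ℓ=3): μ^(1)=11; μ^(2)=5; μ^(3)=-7

((0, 0, 1, 0); (0, 0, 1, 1); (2, 1, 0, 0))


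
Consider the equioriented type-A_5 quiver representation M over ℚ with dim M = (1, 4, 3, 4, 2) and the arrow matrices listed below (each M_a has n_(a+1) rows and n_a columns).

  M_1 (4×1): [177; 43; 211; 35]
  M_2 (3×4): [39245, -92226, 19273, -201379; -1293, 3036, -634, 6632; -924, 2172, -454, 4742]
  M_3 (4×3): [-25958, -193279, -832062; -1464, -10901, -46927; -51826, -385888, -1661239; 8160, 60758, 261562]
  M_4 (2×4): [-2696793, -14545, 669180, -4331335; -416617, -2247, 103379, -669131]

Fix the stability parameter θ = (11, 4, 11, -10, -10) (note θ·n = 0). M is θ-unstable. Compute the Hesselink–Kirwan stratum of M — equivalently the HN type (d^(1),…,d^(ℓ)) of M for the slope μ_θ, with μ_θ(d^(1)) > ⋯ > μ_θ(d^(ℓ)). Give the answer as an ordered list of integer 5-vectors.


Via rank(M_{q-1}∘⋯∘M_p): M ≅ I[1,4], I[2,2]^2, I[2,3], I[3,5], I[4,4], I[4,5].
μ_θ-semistable layers: μ^(1)=11; μ^(2)=4; μ^(3)=-3; μ^(4)=-10

((0, 0, 1, 0, 0); (1, 4, 1, 1, 0); (0, 0, 1, 1, 1); (0, 0, 0, 2, 1))


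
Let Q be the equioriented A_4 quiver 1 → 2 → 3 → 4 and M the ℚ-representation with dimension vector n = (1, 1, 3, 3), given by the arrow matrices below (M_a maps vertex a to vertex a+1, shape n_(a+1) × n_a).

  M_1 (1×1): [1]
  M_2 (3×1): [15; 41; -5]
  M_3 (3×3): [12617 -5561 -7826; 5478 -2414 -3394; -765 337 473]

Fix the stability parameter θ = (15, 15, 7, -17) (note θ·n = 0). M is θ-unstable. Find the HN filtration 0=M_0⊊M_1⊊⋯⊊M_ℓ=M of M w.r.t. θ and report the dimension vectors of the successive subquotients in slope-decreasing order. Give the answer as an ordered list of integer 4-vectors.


Via rank(M_{q-1}∘⋯∘M_p): M ≅ I[1,4], I[3,3], I[3,4], I[4,4].
μ_θ-semistable layers: μ^(1)=7; μ^(2)=5; μ^(3)=-5; μ^(4)=-17

((0, 0, 1, 0); (1, 1, 1, 1); (0, 0, 1, 1); (0, 0, 0, 1))


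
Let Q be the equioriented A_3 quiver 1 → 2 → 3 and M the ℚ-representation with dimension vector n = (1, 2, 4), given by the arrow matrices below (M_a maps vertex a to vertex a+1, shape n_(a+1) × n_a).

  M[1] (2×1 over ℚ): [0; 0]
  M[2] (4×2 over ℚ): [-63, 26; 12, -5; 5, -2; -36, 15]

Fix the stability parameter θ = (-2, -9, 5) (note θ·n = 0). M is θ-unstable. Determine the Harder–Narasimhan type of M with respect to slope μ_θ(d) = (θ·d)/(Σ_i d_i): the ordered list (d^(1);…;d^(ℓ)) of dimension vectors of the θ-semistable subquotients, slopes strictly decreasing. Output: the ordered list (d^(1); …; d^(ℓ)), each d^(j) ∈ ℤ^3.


Via rank(M_{q-1}∘⋯∘M_p): M ≅ I[1,1], I[2,3]^2, I[3,3]^2.
μ_θ-semistable layers: μ^(1)=5; μ^(2)=-2; μ^(3)=-9

((0, 0, 4); (1, 0, 0); (0, 2, 0))


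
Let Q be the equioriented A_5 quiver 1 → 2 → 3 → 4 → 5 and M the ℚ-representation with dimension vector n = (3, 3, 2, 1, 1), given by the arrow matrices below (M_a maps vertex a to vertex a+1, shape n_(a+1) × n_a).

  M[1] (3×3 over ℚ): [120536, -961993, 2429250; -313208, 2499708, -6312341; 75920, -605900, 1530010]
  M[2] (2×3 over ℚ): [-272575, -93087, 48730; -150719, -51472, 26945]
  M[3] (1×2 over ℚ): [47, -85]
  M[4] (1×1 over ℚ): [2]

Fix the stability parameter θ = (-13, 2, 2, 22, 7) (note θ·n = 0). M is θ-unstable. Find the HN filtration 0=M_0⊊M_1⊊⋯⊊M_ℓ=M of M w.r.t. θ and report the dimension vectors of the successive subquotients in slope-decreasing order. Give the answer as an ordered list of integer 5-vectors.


Via rank(M_{q-1}∘⋯∘M_p): M ≅ I[1,1], I[1,3], I[1,5], I[2,2].
μ_θ-semistable layers: μ^(1)=29/2; μ^(2)=2; μ^(3)=-13

((0, 0, 0, 1, 1); (0, 3, 2, 0, 0); (3, 0, 0, 0, 0))


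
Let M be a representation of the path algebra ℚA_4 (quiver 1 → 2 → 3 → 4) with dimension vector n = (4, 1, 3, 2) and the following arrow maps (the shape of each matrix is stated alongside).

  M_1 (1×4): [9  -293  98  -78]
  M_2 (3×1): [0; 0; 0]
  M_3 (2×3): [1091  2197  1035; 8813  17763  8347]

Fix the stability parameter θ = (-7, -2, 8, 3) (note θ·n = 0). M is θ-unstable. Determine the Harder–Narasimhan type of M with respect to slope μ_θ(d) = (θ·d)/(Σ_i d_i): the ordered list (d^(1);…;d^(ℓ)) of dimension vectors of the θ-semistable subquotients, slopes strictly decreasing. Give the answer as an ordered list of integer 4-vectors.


Barcode: M ≅ I[1,1]^3, I[1,2], I[3,3], I[3,4]^2. HN layers by μ_θ (4 steps, strictly decreasing):
  μ^(1)=8; μ^(2)=11/2; μ^(3)=-2; μ^(4)=-7

((0, 0, 1, 0); (0, 0, 2, 2); (0, 1, 0, 0); (4, 0, 0, 0))


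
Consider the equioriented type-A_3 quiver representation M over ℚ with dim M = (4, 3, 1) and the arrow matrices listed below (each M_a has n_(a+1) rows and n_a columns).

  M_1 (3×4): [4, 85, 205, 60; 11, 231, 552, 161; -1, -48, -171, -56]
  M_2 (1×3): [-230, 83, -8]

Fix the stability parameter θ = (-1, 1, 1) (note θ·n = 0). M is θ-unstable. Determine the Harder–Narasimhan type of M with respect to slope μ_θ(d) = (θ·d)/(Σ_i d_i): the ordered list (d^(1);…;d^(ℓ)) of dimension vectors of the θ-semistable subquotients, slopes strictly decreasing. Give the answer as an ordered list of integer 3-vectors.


Via rank(M_{q-1}∘⋯∘M_p): M ≅ I[1,1], I[1,2]^2, I[1,3].
μ_θ-semistable layers: μ^(1)=1; μ^(2)=-1

((0, 3, 1); (4, 0, 0))


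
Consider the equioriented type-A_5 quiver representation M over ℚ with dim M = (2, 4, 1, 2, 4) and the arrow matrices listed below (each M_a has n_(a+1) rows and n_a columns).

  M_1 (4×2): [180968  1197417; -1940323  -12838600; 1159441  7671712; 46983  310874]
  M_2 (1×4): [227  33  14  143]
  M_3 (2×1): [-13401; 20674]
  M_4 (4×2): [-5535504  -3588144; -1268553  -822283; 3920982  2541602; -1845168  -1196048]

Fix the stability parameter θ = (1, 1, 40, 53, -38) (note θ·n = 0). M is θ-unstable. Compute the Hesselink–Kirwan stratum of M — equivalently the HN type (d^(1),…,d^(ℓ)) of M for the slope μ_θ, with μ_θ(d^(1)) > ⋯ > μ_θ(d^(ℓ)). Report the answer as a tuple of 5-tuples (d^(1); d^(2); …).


Interval decomposition of M: I[1,2], I[1,5], I[2,2]^2, I[4,4], I[5,5]^3.
HN type (ℓ=4): μ^(1)=53; μ^(2)=55/3; μ^(3)=1; μ^(4)=-38

((0, 0, 0, 1, 0); (0, 0, 1, 1, 1); (2, 4, 0, 0, 0); (0, 0, 0, 0, 3))


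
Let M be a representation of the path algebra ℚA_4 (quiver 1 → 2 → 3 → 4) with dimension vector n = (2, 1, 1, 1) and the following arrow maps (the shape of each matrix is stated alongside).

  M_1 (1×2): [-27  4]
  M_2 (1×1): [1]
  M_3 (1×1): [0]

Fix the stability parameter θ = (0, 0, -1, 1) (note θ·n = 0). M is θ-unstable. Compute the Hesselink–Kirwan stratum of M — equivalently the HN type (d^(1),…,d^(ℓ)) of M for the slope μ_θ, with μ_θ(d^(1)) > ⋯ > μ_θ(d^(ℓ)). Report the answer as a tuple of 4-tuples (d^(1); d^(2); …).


Interval decomposition of M: I[1,1], I[1,3], I[4,4].
HN type (ℓ=3): μ^(1)=1; μ^(2)=0; μ^(3)=-1/3

((0, 0, 0, 1); (1, 0, 0, 0); (1, 1, 1, 0))


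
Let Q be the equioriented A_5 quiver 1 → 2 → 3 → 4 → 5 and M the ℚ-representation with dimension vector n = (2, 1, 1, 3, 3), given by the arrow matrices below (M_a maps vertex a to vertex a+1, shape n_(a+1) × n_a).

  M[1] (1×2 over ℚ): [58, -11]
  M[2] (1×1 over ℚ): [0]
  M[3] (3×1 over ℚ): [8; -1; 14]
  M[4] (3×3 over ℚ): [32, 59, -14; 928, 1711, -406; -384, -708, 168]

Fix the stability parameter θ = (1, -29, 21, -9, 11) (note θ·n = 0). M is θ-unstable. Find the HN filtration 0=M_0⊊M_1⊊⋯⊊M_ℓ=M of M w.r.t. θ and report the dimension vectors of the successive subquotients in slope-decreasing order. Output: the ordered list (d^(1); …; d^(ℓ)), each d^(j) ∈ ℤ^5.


Interval decomposition of M: I[1,1], I[1,2], I[3,5], I[4,4]^2, I[5,5]^2.
HN type (ℓ=5): μ^(1)=11; μ^(2)=6; μ^(3)=1; μ^(4)=-9; μ^(5)=-14

((0, 0, 0, 0, 3); (0, 0, 1, 1, 0); (1, 0, 0, 0, 0); (0, 0, 0, 2, 0); (1, 1, 0, 0, 0))


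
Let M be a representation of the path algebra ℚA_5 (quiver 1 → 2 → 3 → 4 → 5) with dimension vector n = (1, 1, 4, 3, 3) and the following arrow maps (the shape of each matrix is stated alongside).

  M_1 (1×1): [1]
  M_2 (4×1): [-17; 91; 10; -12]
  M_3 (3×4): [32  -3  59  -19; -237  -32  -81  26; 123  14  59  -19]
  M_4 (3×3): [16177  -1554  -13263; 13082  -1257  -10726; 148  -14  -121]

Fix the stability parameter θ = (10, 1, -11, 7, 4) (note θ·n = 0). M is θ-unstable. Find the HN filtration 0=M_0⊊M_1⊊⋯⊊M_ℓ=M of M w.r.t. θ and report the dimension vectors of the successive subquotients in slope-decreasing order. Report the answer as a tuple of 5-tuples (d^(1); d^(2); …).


Interval decomposition of M: I[1,5], I[3,3], I[3,5]^2.
HN type (ℓ=3): μ^(1)=11/2; μ^(2)=0; μ^(3)=-11

((0, 0, 0, 3, 3); (1, 1, 1, 0, 0); (0, 0, 3, 0, 0))


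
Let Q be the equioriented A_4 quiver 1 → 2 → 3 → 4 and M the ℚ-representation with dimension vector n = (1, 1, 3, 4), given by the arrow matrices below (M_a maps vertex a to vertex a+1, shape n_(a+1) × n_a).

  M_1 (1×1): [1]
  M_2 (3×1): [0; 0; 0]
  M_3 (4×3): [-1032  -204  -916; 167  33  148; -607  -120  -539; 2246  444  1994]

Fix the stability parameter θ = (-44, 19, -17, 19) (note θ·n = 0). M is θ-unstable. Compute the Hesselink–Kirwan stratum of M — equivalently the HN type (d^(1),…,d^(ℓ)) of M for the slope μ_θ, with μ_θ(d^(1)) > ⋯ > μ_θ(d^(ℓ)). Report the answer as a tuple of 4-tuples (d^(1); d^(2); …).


Interval decomposition of M: I[1,2], I[3,3], I[3,4]^2, I[4,4]^2.
HN type (ℓ=3): μ^(1)=19; μ^(2)=-17; μ^(3)=-44

((0, 1, 0, 4); (0, 0, 3, 0); (1, 0, 0, 0))


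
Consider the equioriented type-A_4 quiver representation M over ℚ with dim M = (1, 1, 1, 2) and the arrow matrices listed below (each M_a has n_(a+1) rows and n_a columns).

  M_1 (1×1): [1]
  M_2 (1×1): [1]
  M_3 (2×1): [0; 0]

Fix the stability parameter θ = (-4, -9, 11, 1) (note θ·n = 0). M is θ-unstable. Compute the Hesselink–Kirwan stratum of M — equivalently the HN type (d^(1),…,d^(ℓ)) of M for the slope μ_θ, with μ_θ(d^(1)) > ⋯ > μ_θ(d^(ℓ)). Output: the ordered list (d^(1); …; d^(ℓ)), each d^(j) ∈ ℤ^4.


Via rank(M_{q-1}∘⋯∘M_p): M ≅ I[1,3], I[4,4]^2.
μ_θ-semistable layers: μ^(1)=11; μ^(2)=1; μ^(3)=-13/2

((0, 0, 1, 0); (0, 0, 0, 2); (1, 1, 0, 0))


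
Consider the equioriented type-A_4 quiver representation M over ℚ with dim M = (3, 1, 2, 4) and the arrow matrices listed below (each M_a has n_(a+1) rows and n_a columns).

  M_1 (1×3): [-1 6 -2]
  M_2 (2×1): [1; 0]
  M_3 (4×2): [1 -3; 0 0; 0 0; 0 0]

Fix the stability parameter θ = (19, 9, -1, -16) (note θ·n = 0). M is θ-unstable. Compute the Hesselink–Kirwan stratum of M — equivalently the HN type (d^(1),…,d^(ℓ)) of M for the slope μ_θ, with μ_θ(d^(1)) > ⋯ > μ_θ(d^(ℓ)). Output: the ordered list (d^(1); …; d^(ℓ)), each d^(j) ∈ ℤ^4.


Via rank(M_{q-1}∘⋯∘M_p): M ≅ I[1,1]^2, I[1,4], I[3,3], I[4,4]^3.
μ_θ-semistable layers: μ^(1)=19; μ^(2)=11/4; μ^(3)=-1; μ^(4)=-16

((2, 0, 0, 0); (1, 1, 1, 1); (0, 0, 1, 0); (0, 0, 0, 3))


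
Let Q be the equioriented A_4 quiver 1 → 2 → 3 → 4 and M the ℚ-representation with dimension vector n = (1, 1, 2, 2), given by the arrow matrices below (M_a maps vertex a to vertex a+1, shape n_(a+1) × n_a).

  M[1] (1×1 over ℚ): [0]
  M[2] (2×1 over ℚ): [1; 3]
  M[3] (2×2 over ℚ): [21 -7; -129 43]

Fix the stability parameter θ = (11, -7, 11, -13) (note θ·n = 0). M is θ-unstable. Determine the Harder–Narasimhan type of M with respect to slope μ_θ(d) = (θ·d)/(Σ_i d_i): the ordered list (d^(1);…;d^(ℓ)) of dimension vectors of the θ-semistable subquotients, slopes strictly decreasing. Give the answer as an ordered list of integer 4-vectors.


Interval decomposition of M: I[1,1], I[2,3], I[3,4], I[4,4].
HN type (ℓ=4): μ^(1)=11; μ^(2)=-1; μ^(3)=-7; μ^(4)=-13

((1, 0, 1, 0); (0, 0, 1, 1); (0, 1, 0, 0); (0, 0, 0, 1))


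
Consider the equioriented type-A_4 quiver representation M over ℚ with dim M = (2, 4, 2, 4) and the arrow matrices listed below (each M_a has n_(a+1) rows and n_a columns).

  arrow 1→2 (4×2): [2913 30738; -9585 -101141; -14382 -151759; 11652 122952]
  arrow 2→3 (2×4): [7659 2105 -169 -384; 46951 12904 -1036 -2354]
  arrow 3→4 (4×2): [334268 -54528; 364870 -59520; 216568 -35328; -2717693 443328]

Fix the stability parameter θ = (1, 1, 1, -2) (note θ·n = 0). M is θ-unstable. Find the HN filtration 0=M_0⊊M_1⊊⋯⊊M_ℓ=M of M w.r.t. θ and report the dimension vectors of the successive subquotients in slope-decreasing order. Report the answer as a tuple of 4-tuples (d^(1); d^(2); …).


Via rank(M_{q-1}∘⋯∘M_p): M ≅ I[1,2], I[1,3], I[2,2], I[2,4], I[4,4]^3.
μ_θ-semistable layers: μ^(1)=1; μ^(2)=0; μ^(3)=-2

((2, 3, 1, 0); (0, 1, 1, 1); (0, 0, 0, 3))


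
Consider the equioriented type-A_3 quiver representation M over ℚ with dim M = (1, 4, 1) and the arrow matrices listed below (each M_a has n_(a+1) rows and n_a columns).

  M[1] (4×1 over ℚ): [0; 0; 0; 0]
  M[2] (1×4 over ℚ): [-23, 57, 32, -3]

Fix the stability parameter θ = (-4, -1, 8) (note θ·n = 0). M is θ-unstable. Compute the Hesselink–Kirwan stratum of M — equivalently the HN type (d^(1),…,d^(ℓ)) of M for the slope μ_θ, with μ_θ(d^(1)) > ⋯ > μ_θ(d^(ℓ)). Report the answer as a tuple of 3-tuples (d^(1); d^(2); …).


Barcode: M ≅ I[1,1], I[2,2]^3, I[2,3]. HN layers by μ_θ (3 steps, strictly decreasing):
  μ^(1)=8; μ^(2)=-1; μ^(3)=-4

((0, 0, 1); (0, 4, 0); (1, 0, 0))


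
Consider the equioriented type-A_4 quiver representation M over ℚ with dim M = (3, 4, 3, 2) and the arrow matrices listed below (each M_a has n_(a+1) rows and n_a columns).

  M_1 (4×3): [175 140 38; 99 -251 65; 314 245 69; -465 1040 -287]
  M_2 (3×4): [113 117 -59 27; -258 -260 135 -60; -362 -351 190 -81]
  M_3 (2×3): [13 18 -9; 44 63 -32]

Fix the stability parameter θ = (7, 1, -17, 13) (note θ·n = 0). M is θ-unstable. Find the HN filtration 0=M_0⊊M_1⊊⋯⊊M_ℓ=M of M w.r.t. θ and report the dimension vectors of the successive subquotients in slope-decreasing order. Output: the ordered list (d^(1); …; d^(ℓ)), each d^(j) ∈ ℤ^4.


Barcode: M ≅ I[1,3], I[1,4]^2, I[2,2]. HN layers by μ_θ (3 steps, strictly decreasing):
  μ^(1)=13; μ^(2)=1; μ^(3)=-3

((0, 0, 0, 2); (0, 1, 0, 0); (3, 3, 3, 0))


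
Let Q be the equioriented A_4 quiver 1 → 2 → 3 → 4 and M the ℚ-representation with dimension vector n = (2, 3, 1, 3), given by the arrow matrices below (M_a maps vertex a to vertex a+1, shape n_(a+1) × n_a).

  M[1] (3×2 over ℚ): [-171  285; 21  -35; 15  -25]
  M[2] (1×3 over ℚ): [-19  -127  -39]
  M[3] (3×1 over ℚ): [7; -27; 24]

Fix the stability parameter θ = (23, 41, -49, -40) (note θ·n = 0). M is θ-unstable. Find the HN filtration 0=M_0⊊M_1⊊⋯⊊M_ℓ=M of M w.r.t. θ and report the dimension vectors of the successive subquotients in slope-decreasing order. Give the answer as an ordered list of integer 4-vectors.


Via rank(M_{q-1}∘⋯∘M_p): M ≅ I[1,1], I[1,4], I[2,2]^2, I[4,4]^2.
μ_θ-semistable layers: μ^(1)=41; μ^(2)=23; μ^(3)=-25/4; μ^(4)=-40

((0, 2, 0, 0); (1, 0, 0, 0); (1, 1, 1, 1); (0, 0, 0, 2))
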